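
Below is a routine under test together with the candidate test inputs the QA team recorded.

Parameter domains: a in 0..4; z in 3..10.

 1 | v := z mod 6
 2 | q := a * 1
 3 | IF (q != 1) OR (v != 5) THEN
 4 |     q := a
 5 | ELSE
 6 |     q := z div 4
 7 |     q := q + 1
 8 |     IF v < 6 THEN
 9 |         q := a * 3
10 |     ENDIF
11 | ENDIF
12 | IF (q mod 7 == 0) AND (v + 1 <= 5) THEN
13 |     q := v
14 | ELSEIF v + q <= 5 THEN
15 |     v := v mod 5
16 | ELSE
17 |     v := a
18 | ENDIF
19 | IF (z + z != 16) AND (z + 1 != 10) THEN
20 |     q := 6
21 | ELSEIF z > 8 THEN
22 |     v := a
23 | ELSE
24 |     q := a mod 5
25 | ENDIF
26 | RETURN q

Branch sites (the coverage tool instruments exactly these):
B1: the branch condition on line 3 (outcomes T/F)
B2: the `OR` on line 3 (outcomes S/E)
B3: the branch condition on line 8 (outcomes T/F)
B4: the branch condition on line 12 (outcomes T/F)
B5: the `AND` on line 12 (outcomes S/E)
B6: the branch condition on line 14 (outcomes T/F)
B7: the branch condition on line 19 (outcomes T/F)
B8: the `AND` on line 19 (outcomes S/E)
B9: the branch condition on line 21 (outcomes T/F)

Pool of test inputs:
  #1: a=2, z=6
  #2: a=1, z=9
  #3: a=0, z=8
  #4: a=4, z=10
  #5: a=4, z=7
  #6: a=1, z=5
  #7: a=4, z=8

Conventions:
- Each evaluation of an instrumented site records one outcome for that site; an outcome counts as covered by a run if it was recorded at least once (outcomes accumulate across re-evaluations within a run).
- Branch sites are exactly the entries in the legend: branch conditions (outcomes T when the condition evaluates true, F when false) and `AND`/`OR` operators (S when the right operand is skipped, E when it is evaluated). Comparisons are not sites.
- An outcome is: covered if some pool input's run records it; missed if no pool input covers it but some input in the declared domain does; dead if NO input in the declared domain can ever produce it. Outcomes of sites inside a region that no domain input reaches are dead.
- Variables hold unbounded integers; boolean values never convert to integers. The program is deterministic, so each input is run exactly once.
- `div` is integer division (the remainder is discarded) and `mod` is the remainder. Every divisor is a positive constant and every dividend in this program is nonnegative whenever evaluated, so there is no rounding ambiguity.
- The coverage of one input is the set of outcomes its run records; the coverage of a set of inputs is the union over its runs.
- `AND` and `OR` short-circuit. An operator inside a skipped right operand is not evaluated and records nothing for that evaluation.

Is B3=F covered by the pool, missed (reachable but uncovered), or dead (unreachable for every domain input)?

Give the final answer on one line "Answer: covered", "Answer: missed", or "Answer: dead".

no pool input records B3=F
checking all 40 inputs in the declared domain: B3=F is never recorded -> dead

Answer: dead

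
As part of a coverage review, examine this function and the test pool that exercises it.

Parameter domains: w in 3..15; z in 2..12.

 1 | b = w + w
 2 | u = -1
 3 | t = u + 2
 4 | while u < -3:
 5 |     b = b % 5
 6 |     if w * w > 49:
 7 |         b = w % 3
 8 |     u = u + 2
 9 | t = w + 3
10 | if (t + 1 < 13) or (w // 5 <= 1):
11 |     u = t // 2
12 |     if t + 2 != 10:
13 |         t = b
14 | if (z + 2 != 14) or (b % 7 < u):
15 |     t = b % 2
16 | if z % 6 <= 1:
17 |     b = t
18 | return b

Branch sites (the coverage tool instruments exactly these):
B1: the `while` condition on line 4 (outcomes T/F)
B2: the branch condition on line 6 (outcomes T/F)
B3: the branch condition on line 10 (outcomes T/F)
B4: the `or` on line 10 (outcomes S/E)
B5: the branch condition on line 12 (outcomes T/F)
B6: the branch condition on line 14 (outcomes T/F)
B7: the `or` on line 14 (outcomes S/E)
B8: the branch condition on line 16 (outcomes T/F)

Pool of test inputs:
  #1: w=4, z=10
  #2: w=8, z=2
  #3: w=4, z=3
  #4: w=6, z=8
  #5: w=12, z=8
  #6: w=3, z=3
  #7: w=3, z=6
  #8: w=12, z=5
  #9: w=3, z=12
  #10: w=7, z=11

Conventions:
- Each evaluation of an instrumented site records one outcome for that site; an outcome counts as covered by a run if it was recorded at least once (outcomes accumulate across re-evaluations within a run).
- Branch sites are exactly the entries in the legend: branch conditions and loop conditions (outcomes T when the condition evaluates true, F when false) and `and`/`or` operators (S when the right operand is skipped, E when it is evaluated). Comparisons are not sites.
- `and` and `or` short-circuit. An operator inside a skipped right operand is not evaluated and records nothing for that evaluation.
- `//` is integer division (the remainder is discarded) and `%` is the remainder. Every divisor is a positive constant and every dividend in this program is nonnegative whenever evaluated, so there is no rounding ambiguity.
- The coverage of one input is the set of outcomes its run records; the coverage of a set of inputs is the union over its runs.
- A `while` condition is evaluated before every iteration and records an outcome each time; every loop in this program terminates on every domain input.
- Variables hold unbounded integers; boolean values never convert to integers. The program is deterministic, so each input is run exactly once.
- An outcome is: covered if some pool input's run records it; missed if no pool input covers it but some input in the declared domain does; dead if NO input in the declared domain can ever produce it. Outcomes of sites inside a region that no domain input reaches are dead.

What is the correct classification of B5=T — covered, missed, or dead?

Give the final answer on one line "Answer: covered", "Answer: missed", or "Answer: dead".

B5=T is recorded by pool input(s) 1, 2, 3, 4, 6, 7, 9, 10 -> covered

Answer: covered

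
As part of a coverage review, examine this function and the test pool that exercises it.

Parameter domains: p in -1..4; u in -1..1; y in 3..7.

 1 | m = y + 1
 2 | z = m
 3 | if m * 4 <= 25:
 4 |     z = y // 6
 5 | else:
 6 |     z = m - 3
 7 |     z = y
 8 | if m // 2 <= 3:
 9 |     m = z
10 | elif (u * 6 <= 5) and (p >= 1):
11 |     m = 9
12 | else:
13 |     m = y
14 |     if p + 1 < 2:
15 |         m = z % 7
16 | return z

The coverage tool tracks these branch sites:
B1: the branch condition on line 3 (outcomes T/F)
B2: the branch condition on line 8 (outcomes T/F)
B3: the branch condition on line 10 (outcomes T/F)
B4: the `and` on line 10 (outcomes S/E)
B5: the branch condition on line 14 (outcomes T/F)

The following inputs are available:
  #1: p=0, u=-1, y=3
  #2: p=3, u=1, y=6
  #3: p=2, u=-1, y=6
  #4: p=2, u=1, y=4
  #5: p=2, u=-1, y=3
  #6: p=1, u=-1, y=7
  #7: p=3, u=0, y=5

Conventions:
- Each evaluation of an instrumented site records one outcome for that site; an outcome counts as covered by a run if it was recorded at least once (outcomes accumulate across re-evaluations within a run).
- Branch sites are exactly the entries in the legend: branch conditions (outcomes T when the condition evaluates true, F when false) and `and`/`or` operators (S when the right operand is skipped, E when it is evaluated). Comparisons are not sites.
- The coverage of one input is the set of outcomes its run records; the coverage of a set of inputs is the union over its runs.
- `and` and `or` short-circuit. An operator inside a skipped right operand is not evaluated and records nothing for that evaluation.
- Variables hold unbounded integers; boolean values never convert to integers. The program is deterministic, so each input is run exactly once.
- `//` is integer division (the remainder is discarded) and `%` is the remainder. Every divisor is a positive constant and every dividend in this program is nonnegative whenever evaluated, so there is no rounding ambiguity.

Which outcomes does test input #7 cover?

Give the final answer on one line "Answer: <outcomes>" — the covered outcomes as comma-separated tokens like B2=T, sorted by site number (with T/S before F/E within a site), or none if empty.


Running input #7 (p=3, u=0, y=5), event by event:
  B1->T, B2->T
collecting distinct outcomes: B1=T, B2=T
Answer: B1=T, B2=T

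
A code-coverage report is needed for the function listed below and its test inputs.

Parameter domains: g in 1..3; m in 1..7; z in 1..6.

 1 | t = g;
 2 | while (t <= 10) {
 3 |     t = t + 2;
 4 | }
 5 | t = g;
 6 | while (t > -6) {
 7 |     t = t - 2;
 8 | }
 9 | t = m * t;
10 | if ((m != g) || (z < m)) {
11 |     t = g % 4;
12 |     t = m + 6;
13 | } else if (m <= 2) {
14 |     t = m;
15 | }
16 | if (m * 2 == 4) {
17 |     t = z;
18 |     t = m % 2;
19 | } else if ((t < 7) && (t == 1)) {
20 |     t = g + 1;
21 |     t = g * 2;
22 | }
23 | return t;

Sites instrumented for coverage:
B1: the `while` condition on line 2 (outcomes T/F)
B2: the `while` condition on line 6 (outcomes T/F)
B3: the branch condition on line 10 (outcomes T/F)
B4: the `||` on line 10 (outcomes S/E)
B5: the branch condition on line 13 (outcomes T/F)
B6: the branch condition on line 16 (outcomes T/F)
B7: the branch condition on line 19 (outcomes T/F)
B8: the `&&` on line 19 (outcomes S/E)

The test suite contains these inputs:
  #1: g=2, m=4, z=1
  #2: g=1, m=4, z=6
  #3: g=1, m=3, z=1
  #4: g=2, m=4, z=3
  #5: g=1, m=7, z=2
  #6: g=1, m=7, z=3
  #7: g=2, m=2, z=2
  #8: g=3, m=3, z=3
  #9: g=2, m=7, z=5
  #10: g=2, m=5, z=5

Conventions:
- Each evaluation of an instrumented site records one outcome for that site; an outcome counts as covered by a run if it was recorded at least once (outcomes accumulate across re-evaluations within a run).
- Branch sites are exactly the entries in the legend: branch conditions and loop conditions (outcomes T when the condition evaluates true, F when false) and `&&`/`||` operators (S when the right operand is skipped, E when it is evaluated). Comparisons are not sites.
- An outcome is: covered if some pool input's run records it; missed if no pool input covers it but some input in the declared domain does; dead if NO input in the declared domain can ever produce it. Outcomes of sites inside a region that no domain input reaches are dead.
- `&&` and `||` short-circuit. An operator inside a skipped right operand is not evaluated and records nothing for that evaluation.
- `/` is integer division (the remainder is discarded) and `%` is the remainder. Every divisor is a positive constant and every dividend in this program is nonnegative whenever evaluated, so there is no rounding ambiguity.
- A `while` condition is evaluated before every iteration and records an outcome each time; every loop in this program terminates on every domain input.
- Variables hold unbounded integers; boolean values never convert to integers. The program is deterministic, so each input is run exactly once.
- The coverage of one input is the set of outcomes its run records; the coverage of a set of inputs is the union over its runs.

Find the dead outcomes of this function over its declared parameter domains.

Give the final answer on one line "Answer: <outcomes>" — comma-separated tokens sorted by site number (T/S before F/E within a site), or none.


checking every outcome against all 126 domain inputs:
  reachable outcomes have witnesses, e.g. B1=T (e.g. g=1, m=1, z=1), B1=F (e.g. g=1, m=1, z=1), B2=T (e.g. g=1, m=1, z=1), B2=F (e.g. g=1, m=1, z=1)
Answer: none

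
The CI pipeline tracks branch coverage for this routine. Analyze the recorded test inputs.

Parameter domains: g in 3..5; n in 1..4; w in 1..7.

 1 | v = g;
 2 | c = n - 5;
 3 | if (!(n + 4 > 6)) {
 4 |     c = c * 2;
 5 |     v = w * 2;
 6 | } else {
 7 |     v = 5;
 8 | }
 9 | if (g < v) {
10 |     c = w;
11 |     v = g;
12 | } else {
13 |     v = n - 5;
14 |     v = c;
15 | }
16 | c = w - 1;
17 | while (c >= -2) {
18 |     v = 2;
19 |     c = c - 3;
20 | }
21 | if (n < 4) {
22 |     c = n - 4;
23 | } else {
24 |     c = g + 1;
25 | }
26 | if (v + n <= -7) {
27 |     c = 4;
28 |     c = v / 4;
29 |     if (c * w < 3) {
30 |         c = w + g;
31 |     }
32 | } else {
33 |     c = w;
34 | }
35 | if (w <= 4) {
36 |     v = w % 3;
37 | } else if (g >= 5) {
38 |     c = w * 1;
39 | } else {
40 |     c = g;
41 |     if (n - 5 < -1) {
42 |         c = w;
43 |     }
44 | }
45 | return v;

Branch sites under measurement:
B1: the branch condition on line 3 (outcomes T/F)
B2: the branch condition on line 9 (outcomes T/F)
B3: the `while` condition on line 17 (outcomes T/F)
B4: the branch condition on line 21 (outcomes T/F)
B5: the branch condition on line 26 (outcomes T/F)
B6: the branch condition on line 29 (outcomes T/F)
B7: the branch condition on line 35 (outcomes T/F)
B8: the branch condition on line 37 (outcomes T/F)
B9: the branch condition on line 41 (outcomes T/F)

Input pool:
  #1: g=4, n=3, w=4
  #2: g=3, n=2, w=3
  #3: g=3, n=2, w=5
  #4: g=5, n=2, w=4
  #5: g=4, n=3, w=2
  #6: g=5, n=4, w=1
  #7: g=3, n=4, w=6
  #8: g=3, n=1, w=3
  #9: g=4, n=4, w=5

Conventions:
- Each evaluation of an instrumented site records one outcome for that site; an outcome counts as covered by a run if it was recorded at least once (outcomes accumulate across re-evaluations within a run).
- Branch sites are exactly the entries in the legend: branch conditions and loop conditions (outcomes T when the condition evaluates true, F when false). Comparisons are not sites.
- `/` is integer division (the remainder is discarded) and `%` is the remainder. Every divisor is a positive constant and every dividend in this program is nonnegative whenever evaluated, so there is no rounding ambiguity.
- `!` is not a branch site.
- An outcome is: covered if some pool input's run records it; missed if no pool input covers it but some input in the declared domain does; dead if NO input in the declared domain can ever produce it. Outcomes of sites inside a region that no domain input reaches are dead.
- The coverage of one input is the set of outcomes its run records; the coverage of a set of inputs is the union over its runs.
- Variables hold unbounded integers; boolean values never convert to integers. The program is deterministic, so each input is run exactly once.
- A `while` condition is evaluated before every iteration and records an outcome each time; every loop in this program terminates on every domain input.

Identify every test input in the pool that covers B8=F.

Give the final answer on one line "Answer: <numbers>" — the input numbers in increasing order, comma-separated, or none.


input #1 (g=4, n=3, w=4): misses B8=F
input #2 (g=3, n=2, w=3): misses B8=F
input #3 (g=3, n=2, w=5): covers B8=F
input #4 (g=5, n=2, w=4): misses B8=F
input #5 (g=4, n=3, w=2): misses B8=F
input #6 (g=5, n=4, w=1): misses B8=F
input #7 (g=3, n=4, w=6): covers B8=F
input #8 (g=3, n=1, w=3): misses B8=F
input #9 (g=4, n=4, w=5): covers B8=F
Answer: 3, 7, 9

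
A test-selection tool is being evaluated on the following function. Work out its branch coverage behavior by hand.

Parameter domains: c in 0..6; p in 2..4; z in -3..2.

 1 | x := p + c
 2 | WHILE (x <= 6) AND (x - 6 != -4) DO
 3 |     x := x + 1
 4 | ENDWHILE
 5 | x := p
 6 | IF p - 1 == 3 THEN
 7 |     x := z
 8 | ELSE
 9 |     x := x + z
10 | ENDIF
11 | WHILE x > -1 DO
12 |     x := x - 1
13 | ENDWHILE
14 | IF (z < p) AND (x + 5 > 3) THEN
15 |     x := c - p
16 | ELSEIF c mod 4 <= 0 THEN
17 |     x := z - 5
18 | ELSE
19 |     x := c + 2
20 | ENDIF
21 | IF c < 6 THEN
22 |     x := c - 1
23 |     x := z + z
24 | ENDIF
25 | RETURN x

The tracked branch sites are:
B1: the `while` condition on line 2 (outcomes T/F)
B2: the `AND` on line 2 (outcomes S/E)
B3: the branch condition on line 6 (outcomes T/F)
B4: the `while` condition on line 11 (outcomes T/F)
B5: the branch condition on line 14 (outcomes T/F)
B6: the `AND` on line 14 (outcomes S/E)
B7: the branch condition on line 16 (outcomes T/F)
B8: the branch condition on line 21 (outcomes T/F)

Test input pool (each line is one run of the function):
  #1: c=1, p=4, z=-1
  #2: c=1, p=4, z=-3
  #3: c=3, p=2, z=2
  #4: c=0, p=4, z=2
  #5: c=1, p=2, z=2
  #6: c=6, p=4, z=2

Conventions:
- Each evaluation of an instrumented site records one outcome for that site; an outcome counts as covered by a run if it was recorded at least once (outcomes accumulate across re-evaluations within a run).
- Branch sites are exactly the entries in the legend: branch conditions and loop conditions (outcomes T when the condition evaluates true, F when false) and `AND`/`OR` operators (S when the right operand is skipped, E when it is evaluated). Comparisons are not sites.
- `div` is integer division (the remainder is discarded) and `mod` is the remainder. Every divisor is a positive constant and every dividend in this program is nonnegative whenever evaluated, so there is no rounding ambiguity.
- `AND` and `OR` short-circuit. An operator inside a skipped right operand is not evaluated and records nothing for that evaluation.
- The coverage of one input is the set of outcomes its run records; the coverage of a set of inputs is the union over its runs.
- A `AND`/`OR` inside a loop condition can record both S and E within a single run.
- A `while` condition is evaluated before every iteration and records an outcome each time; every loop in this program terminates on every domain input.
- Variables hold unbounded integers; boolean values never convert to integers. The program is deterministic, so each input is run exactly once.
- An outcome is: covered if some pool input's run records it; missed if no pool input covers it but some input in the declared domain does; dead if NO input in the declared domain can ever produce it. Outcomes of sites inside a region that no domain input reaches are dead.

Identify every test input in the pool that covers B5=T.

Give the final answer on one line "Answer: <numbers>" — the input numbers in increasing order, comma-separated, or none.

input #1 (c=1, p=4, z=-1): covers B5=T
input #2 (c=1, p=4, z=-3): misses B5=T
input #3 (c=3, p=2, z=2): misses B5=T
input #4 (c=0, p=4, z=2): covers B5=T
input #5 (c=1, p=2, z=2): misses B5=T
input #6 (c=6, p=4, z=2): covers B5=T

Answer: 1, 4, 6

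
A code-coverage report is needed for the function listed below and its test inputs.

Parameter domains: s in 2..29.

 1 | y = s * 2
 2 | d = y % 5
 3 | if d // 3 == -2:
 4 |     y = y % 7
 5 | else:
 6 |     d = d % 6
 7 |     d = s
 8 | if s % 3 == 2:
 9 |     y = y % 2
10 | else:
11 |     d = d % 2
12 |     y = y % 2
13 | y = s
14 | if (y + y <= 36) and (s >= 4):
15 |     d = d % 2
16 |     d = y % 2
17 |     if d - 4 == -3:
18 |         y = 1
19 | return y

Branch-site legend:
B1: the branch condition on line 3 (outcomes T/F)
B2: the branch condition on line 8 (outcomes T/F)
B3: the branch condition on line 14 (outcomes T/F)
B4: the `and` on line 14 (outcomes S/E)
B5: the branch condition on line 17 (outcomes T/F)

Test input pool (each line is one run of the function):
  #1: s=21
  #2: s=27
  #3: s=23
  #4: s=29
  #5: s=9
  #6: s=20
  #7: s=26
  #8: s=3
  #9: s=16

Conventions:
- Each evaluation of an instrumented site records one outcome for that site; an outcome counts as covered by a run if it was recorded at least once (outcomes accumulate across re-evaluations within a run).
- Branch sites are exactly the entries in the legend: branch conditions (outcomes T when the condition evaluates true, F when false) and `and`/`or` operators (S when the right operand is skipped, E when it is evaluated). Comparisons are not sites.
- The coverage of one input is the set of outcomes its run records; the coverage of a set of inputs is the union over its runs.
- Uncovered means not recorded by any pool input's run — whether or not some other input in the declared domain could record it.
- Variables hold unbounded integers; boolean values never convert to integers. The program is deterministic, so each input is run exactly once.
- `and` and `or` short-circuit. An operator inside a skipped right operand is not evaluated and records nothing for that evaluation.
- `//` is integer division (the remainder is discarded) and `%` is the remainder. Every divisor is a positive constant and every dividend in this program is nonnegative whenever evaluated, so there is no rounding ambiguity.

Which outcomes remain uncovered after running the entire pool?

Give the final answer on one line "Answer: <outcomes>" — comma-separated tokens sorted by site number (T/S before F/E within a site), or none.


test 1 (s=21) fires B1->F, B2->F, B4->S, B3->F; hits B1=F, B2=F, B3=F, B4=S
test 2 (s=27) fires B1->F, B2->F, B4->S, B3->F; hits B1=F, B2=F, B3=F, B4=S
test 3 (s=23) fires B1->F, B2->T, B4->S, B3->F; hits B1=F, B2=T, B3=F, B4=S
test 4 (s=29) fires B1->F, B2->T, B4->S, B3->F; hits B1=F, B2=T, B3=F, B4=S
test 5 (s=9) fires B1->F, B2->F, B4->E, B3->T, B5->T; hits B1=F, B2=F, B3=T, B4=E, B5=T
test 6 (s=20) fires B1->F, B2->T, B4->S, B3->F; hits B1=F, B2=T, B3=F, B4=S
test 7 (s=26) fires B1->F, B2->T, B4->S, B3->F; hits B1=F, B2=T, B3=F, B4=S
test 8 (s=3) fires B1->F, B2->F, B4->E, B3->F; hits B1=F, B2=F, B3=F, B4=E
test 9 (s=16) fires B1->F, B2->F, B4->E, B3->T, B5->F; hits B1=F, B2=F, B3=T, B4=E, B5=F
union over the pool: B1=F, B2=T, B2=F, B3=T, B3=F, B4=S, B4=E, B5=T, B5=F
uncovered (1 of 10): B1=T
Answer: B1=T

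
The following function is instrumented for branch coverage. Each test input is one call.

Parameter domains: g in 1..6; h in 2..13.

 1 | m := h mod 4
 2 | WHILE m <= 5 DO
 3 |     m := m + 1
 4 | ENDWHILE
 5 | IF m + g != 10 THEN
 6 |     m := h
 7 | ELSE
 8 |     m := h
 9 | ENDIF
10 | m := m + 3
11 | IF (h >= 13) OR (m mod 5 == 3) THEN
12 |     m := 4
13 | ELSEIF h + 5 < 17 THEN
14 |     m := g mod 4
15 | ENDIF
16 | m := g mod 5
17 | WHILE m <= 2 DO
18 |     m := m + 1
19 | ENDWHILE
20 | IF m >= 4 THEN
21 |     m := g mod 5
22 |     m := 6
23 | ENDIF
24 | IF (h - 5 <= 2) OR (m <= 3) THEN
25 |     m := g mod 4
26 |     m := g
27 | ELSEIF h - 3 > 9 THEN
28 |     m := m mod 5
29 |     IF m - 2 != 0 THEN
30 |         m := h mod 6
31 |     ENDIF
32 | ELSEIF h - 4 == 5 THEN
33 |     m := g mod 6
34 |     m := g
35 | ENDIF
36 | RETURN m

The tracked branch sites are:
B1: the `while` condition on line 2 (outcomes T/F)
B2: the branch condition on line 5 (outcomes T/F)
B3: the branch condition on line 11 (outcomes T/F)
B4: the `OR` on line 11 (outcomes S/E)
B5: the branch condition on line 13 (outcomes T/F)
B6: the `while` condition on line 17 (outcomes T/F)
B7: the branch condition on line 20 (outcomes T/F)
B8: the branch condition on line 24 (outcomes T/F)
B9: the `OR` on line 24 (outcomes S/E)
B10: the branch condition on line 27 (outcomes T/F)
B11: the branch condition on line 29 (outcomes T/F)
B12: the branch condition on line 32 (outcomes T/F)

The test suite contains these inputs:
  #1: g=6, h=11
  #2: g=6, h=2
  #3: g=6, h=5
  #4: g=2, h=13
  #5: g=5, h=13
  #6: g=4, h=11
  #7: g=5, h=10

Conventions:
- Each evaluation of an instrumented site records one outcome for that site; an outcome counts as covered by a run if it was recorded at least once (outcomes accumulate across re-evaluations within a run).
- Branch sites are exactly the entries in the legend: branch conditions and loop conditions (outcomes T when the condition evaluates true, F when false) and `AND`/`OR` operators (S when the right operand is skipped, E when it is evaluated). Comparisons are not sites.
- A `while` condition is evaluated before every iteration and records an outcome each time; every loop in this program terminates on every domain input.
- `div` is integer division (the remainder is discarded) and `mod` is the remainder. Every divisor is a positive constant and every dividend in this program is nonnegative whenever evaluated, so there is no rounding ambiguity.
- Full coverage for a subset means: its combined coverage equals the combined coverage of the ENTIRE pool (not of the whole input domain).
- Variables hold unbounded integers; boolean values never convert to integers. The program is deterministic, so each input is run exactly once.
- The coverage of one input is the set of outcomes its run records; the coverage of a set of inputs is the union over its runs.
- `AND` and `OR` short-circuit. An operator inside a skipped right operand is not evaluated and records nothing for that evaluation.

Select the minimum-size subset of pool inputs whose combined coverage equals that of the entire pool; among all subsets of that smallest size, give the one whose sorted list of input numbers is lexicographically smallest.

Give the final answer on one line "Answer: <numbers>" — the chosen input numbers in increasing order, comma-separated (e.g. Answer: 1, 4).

#1 (g=6, h=11) -> covered: B1=T, B1=F, B2=T, B3=F, B4=E, B5=T, B6=T, B6=F, B7=F, B8=T, B9=E
#2 (g=6, h=2) -> covered: B1=T, B1=F, B2=T, B3=F, B4=E, B5=T, B6=T, B6=F, B7=F, B8=T, B9=S
#3 (g=6, h=5) -> covered: B1=T, B1=F, B2=T, B3=T, B4=E, B6=T, B6=F, B7=F, B8=T, B9=S
#4 (g=2, h=13) -> covered: B1=T, B1=F, B2=T, B3=T, B4=S, B6=T, B6=F, B7=F, B8=T, B9=E
#5 (g=5, h=13) -> covered: B1=T, B1=F, B2=T, B3=T, B4=S, B6=T, B6=F, B7=F, B8=T, B9=E
#6 (g=4, h=11) -> covered: B1=T, B1=F, B2=F, B3=F, B4=E, B5=T, B6=F, B7=T, B8=F, B9=E, B10=F, B12=F
#7 (g=5, h=10) -> covered: B1=T, B1=F, B2=T, B3=T, B4=E, B6=T, B6=F, B7=F, B8=T, B9=E
union over all inputs: B1=T, B1=F, B2=T, B2=F, B3=T, B3=F, B4=S, B4=E, B5=T, B6=T, B6=F, B7=T, B7=F, B8=T, B8=F, B9=S, B9=E, B10=F, B12=F (19 outcomes)
no size-1 subset reaches all 19 outcomes (best union: 12/19)
no size-2 subset reaches all 19 outcomes (best union: 18/19)
size 3: inputs {2, 4, 6} cover all 19 outcomes, and no lexicographically smaller subset of this size does

Answer: 2, 4, 6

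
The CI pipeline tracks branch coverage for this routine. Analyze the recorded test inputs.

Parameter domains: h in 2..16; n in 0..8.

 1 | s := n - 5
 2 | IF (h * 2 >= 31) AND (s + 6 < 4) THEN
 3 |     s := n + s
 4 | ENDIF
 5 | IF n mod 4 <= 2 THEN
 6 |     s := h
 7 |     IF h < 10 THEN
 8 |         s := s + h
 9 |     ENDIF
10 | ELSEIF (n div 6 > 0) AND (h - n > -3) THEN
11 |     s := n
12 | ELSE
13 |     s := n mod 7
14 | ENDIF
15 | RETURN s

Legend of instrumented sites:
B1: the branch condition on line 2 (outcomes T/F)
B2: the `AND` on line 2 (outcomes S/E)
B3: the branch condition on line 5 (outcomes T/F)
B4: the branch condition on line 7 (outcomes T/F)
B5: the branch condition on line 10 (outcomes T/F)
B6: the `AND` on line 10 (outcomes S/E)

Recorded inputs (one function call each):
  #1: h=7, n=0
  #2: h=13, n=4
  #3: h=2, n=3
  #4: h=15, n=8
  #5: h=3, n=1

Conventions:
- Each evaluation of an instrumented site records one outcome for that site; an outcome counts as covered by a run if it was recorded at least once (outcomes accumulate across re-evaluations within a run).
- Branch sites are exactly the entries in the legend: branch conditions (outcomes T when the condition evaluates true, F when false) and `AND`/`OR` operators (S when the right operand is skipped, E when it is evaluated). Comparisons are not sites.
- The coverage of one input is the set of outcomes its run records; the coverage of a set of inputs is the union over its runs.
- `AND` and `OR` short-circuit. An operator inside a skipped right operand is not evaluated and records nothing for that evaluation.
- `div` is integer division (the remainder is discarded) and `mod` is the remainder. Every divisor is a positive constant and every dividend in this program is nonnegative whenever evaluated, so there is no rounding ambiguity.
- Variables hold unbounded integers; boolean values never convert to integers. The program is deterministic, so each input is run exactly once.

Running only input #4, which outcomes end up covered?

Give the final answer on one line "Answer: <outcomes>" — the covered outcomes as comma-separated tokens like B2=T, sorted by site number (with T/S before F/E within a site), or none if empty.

Event log for input #4 (h=15, n=8):
  B2->S, B1->F, B3->T, B4->F
as a set, this run covers: B1=F, B2=S, B3=T, B4=F

Answer: B1=F, B2=S, B3=T, B4=F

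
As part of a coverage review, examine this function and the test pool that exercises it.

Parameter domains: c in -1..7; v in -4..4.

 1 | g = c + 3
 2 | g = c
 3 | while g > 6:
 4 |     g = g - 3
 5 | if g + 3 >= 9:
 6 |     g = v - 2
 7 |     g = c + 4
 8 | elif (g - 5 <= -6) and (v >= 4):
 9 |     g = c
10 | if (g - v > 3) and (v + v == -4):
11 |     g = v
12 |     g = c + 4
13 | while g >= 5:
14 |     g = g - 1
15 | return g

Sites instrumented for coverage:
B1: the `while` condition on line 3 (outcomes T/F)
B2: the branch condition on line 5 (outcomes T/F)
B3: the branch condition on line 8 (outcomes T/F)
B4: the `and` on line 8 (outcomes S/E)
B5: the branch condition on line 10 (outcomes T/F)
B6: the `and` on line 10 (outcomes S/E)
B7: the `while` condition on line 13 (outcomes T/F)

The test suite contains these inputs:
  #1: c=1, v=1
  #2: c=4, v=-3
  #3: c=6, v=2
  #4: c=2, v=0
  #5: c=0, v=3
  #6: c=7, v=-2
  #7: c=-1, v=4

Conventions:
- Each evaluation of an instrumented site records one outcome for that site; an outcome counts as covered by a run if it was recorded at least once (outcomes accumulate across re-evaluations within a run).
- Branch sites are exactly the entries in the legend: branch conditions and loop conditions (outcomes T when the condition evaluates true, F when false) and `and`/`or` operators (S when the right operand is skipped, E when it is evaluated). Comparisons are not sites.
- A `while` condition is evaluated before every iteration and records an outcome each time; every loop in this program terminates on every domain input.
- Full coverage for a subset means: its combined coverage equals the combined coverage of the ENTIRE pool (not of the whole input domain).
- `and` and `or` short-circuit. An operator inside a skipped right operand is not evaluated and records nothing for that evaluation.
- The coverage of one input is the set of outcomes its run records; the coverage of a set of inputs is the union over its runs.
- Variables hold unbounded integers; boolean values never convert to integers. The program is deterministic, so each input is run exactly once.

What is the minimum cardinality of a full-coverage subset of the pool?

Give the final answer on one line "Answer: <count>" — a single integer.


#1 (c=1, v=1) -> B1->F, B2->F, B4->S, B3->F, B6->S, B5->F, B7->F; covered: B1=F, B2=F, B3=F, B4=S, B5=F, B6=S, B7=F
#2 (c=4, v=-3) -> B1->F, B2->F, B4->S, B3->F, B6->E, B5->F, B7->F; covered: B1=F, B2=F, B3=F, B4=S, B5=F, B6=E, B7=F
#3 (c=6, v=2) -> B1->F, B2->T, B6->E, B5->F, B7->T, B7->T, B7->T, B7->T, B7->T, B7->T, B7->F; covered: B1=F, B2=T, B5=F, B6=E, B7=T, B7=F
#4 (c=2, v=0) -> B1->F, B2->F, B4->S, B3->F, B6->S, B5->F, B7->F; covered: B1=F, B2=F, B3=F, B4=S, B5=F, B6=S, B7=F
#5 (c=0, v=3) -> B1->F, B2->F, B4->S, B3->F, B6->S, B5->F, B7->F; covered: B1=F, B2=F, B3=F, B4=S, B5=F, B6=S, B7=F
#6 (c=7, v=-2) -> B1->T, B1->F, B2->F, B4->S, B3->F, B6->E, B5->T, B7->T, B7->T, B7->T, B7->T, B7->T, B7->T, B7->T, ...; covered: B1=T, B1=F, B2=F, B3=F, B4=S, B5=T, B6=E, B7=T, B7=F
#7 (c=-1, v=4) -> B1->F, B2->F, B4->E, B3->T, B6->S, B5->F, B7->F; covered: B1=F, B2=F, B3=T, B4=E, B5=F, B6=S, B7=F
together the pool reaches 14 outcomes: B1=T, B1=F, B2=T, B2=F, B3=T, B3=F, B4=S, B4=E, B5=T, B5=F, B6=S, B6=E, B7=T, B7=F
checked all size-1 subsets: none covers 14 outcomes (max 9/14)
checked all size-2 subsets: none covers 14 outcomes (max 13/14)
the canonical winner is {3, 6, 7}: size 3, full 14-outcome coverage, earliest index list among size-3 covers
Answer: 3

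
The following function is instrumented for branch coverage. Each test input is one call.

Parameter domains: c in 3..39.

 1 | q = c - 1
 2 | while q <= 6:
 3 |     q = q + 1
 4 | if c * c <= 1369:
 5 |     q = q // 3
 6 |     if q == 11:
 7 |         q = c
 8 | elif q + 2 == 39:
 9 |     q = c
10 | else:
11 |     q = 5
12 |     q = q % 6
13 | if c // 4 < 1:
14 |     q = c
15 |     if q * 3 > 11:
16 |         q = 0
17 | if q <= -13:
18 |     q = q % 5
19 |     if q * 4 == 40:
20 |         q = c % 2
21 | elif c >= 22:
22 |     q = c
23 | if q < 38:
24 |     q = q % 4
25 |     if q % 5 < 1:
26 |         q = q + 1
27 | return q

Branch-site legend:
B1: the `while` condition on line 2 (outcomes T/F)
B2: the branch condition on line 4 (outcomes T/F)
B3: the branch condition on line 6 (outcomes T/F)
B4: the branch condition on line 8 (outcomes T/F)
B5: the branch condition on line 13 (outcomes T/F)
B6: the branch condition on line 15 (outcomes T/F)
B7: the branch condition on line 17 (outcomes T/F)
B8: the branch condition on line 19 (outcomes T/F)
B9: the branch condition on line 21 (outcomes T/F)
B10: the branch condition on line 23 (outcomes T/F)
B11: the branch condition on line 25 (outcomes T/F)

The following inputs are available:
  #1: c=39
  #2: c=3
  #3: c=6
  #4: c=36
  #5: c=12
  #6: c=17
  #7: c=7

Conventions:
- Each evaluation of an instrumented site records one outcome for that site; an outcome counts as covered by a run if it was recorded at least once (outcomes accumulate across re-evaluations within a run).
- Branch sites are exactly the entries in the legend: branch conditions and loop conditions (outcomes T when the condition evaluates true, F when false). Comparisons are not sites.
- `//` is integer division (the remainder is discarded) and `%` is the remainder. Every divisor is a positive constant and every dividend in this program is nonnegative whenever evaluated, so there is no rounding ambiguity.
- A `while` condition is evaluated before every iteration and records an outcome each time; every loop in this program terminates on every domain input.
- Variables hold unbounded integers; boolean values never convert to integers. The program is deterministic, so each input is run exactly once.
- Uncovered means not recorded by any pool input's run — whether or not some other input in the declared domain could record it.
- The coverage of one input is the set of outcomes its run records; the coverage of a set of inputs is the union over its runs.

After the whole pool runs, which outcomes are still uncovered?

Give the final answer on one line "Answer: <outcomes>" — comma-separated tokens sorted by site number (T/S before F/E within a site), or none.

input #1, c=39: events B1->F, B2->F, B4->F, B5->F, B7->F, B9->T, B10->F; outcomes B1=F, B2=F, B4=F, B5=F, B7=F, B9=T, B10=F
input #2, c=3: events B1->T, B1->T, B1->T, B1->T, B1->T, B1->F, B2->T, B3->F, B5->T, B6->F, B7->F, B9->F, B10->T, B11->F; outcomes B1=T, B1=F, B2=T, B3=F, B5=T, B6=F, B7=F, B9=F, B10=T, B11=F
input #3, c=6: events B1->T, B1->T, B1->F, B2->T, B3->F, B5->F, B7->F, B9->F, B10->T, B11->F; outcomes B1=T, B1=F, B2=T, B3=F, B5=F, B7=F, B9=F, B10=T, B11=F
input #4, c=36: events B1->F, B2->T, B3->T, B5->F, B7->F, B9->T, B10->T, B11->T; outcomes B1=F, B2=T, B3=T, B5=F, B7=F, B9=T, B10=T, B11=T
input #5, c=12: events B1->F, B2->T, B3->F, B5->F, B7->F, B9->F, B10->T, B11->F; outcomes B1=F, B2=T, B3=F, B5=F, B7=F, B9=F, B10=T, B11=F
input #6, c=17: events B1->F, B2->T, B3->F, B5->F, B7->F, B9->F, B10->T, B11->F; outcomes B1=F, B2=T, B3=F, B5=F, B7=F, B9=F, B10=T, B11=F
input #7, c=7: events B1->T, B1->F, B2->T, B3->F, B5->F, B7->F, B9->F, B10->T, B11->F; outcomes B1=T, B1=F, B2=T, B3=F, B5=F, B7=F, B9=F, B10=T, B11=F
union over the pool: B1=T, B1=F, B2=T, B2=F, B3=T, B3=F, B4=F, B5=T, B5=F, B6=F, B7=F, B9=T, B9=F, B10=T, B10=F, B11=T, B11=F
uncovered (5 of 22): B4=T, B6=T, B7=T, B8=T, B8=F

Answer: B4=T, B6=T, B7=T, B8=T, B8=F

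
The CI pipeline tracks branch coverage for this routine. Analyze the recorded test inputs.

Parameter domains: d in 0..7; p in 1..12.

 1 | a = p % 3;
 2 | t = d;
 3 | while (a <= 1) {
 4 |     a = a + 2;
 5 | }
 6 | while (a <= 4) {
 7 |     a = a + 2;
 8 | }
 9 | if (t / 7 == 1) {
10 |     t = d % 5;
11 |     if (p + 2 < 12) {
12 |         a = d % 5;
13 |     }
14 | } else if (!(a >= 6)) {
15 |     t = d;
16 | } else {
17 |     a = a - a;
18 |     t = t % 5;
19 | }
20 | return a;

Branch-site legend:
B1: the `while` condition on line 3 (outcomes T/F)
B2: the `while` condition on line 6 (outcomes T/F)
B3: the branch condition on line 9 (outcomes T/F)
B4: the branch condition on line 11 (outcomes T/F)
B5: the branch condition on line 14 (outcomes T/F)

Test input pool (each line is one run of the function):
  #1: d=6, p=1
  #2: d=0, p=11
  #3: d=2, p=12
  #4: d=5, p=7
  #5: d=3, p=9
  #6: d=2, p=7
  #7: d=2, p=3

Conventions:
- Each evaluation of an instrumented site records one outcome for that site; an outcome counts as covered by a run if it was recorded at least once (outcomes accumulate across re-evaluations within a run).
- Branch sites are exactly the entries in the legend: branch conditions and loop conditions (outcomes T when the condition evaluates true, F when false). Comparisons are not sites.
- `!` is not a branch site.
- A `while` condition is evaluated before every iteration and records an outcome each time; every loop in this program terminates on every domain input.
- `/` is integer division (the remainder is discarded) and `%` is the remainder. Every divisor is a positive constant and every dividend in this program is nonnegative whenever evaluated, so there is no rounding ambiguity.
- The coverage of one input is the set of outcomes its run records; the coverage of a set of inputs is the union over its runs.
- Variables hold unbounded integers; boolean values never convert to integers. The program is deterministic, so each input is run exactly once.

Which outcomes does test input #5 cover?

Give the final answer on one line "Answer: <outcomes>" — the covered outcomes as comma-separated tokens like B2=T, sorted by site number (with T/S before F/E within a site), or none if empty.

Tracing the run of input #5 (d=3, p=9):
  B1->T, B1->F, B2->T, B2->T, B2->F, B3->F, B5->F
distinct outcomes covered: B1=T, B1=F, B2=T, B2=F, B3=F, B5=F

Answer: B1=T, B1=F, B2=T, B2=F, B3=F, B5=F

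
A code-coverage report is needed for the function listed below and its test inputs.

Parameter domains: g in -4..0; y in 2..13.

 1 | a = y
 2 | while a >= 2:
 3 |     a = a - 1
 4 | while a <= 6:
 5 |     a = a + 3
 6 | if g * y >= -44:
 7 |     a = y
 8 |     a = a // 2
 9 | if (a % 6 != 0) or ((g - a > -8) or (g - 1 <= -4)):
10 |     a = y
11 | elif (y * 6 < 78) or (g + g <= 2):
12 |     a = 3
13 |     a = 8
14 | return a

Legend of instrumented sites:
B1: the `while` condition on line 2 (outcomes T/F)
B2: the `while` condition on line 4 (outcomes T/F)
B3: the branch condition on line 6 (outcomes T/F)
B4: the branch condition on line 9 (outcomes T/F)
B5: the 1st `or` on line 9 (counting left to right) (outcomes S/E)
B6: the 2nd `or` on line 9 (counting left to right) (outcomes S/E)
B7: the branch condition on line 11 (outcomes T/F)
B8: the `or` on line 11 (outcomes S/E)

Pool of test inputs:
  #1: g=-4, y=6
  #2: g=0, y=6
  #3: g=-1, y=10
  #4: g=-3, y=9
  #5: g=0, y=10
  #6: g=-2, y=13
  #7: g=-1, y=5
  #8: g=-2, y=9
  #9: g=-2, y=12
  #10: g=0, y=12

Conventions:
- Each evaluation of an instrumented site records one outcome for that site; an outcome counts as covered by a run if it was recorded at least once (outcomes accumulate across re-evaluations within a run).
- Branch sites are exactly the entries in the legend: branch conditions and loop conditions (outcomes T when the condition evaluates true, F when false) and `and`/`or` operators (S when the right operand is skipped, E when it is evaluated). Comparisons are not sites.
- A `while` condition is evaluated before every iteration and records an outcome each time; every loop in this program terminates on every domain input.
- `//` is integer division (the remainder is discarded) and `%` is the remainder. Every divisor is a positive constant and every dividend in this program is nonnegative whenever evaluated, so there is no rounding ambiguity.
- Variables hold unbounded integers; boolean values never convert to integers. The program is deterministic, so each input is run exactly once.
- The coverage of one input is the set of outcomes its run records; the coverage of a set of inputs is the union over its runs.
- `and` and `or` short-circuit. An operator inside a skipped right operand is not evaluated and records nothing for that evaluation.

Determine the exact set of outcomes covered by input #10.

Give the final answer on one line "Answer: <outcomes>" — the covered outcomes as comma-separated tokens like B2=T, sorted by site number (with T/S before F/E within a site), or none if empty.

Running input #10 (g=0, y=12), event by event:
  B1->T, B1->T, B1->T, B1->T, B1->T, B1->T, B1->T, B1->T, B1->T, B1->T
  B1->T, B1->F, B2->T, B2->T, B2->F, B3->T, B5->E, B6->S, B4->T
collecting distinct outcomes: B1=T, B1=F, B2=T, B2=F, B3=T, B4=T, B5=E, B6=S

Answer: B1=T, B1=F, B2=T, B2=F, B3=T, B4=T, B5=E, B6=S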